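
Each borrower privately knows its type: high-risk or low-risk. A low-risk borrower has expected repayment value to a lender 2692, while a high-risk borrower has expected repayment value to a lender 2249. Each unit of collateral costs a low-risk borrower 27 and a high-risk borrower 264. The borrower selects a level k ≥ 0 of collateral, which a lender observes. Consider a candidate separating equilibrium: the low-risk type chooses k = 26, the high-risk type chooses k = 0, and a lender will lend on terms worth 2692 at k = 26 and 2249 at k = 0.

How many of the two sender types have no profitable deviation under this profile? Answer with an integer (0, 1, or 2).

High-risk type: stay at 0 → 2249; mimic → 2692 − 264 × 26 = -4172. IC holds (2249 ≥ -4172).
Low-risk type: signal → 2692 − 27 × 26 = 1990; deviate to 0 → 2249. IC fails (1990 < 2249).
1 of 2 constraints hold, so this profile is not an equilibrium.

1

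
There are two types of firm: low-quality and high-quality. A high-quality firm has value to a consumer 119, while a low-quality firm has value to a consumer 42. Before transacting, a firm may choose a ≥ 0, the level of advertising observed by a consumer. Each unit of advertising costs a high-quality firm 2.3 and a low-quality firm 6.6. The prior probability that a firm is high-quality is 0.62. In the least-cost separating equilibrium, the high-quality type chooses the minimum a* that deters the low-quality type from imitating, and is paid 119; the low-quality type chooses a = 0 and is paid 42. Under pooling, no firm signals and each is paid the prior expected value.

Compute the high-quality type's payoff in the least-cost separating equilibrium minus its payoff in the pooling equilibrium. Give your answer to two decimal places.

Least-cost separating signal: a* solves 42 = 119 − 6.6·a*, so a* = (119 − 42)/6.6 ≈ 11.6667.
High-quality type's separating payoff: 119 − 2.3 × a* = 119 − 2.3 × (119 − 42)/6.6 = 119 − 177.1/6.6 ≈ 92.1667.
Pooling payoff: 0.62 × 119 + 0.38 × 42 = 89.74.
Difference: 92.1667 − 89.74 = 2.4267, i.e. 2.43 to two decimal places.
The high-quality type prefers to separate.

2.43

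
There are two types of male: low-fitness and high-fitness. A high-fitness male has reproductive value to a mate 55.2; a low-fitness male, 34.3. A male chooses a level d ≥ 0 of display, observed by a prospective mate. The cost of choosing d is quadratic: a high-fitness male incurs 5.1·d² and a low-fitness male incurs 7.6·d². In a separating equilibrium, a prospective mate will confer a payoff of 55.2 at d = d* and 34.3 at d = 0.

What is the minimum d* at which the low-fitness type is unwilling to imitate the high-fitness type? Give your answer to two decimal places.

1.66

The low-fitness type at d = 0 receives 34.3; imitating at d* yields 55.2 − 7.6·d*².
Indifference: 34.3 = 55.2 − 7.6·d*², so d*² = (55.2 − 34.3) / 7.6 = 2.75.
d* = √2.75 ≈ 1.66.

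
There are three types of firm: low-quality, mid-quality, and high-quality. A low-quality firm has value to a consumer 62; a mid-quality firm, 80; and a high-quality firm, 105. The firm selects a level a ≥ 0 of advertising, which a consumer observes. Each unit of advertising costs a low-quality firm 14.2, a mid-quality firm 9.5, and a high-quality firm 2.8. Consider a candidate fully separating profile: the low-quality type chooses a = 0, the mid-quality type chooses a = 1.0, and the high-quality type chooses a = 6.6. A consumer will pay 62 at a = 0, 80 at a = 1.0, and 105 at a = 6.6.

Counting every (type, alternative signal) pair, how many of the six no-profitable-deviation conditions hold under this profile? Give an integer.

5

Low-quality (own payoff 62): to a=1.0 gives 80 − 14.2×1.0 = 65.8 → profitable ✗; to a=6.6 gives 105 − 14.2×6.6 = 11.28 → no gain ✓.
High-quality (own payoff 105 − 2.8×6.6 = 86.52): to a=0 gives 62 → no gain ✓; to a=1.0 gives 80 − 2.8×1.0 = 77.2 → no gain ✓.
Mid-quality (own payoff 80 − 9.5×1.0 = 70.5): to a=0 gives 62 → no gain ✓; to a=6.6 gives 105 − 9.5×6.6 = 42.3 → no gain ✓.
5 of the 6 constraints hold; not an equilibrium.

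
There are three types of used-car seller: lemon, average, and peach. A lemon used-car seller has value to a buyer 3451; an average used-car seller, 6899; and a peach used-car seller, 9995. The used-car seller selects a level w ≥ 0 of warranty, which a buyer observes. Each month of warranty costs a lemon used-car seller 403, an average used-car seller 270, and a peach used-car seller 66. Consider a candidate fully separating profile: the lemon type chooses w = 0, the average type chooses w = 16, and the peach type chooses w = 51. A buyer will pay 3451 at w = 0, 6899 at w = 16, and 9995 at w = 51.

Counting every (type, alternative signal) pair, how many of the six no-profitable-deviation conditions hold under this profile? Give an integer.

5

Average (own payoff 6899 − 270×16 = 2579): to w=0 gives 3451 → profitable ✗; to w=51 gives 9995 − 270×51 = -3775 → no gain ✓.
Peach (own payoff 9995 − 66×51 = 6629): to w=0 gives 3451 → no gain ✓; to w=16 gives 6899 − 66×16 = 5843 → no gain ✓.
Lemon (own payoff 3451): to w=16 gives 6899 − 403×16 = 451 → no gain ✓; to w=51 gives 9995 − 403×51 = -10558 → no gain ✓.
5 of the 6 constraints hold; not an equilibrium.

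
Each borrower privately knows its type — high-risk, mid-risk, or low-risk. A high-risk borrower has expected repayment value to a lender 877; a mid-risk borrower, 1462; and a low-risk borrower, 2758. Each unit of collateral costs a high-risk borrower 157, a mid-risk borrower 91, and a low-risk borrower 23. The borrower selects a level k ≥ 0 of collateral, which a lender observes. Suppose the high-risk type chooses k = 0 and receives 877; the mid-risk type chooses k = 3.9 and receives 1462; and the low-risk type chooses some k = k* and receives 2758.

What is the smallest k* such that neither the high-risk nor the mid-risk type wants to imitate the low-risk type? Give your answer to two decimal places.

18.14

Mid-risk type (on-path payoff 1462 − 91×3.9 = 1107.1) won't mimic when 1107.1 ≥ 2758 − 91·k*, i.e. k* ≥ 18.14.
High-risk type (on-path payoff 877) won't mimic when 877 ≥ 2758 − 157·k*, i.e. k* ≥ 11.98.
Both must hold, so k* = max(11.98, 18.14) = 18.14. The mid-risk type's constraint binds.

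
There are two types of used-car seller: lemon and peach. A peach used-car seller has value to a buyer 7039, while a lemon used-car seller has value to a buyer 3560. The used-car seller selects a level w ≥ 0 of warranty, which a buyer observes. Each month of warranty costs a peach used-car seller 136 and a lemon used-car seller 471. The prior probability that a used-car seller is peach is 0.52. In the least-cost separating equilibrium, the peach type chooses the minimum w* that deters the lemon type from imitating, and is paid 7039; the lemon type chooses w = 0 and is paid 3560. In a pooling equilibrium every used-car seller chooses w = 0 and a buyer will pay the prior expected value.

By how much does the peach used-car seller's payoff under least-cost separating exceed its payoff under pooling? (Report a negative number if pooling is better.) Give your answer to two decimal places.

665.37

Least-cost separating signal: w* solves 3560 = 7039 − 471·w*, so w* = (7039 − 3560)/471 ≈ 7.3864.
Peach type's separating payoff: 7039 − 136 × w* = 7039 − 136 × (7039 − 3560)/471 = 7039 − 473144/471 ≈ 6034.4480.
Pooling payoff: 0.52 × 7039 + 0.48 × 3560 = 5369.08.
Difference: 6034.4480 − 5369.08 = 665.368, i.e. 665.37 to two decimal places.
The peach type prefers to separate.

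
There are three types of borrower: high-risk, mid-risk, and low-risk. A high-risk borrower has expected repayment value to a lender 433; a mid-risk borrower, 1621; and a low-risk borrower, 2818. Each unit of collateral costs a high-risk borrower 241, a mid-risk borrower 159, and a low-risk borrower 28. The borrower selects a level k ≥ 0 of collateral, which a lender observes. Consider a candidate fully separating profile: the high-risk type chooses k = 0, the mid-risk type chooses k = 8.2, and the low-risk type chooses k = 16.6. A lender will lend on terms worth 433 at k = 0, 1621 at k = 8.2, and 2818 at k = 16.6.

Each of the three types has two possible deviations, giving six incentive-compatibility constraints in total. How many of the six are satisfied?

Mid-risk (own payoff 1621 − 159×8.2 = 317.2): to k=0 gives 433 → profitable ✗; to k=16.6 gives 2818 − 159×16.6 = 178.6 → no gain ✓.
High-risk (own payoff 433): to k=8.2 gives 1621 − 241×8.2 = -355.2 → no gain ✓; to k=16.6 gives 2818 − 241×16.6 = -1182.6 → no gain ✓.
Low-risk (own payoff 2818 − 28×16.6 = 2353.2): to k=0 gives 433 → no gain ✓; to k=8.2 gives 1621 − 28×8.2 = 1391.4 → no gain ✓.
5 of the 6 constraints hold; not an equilibrium.

5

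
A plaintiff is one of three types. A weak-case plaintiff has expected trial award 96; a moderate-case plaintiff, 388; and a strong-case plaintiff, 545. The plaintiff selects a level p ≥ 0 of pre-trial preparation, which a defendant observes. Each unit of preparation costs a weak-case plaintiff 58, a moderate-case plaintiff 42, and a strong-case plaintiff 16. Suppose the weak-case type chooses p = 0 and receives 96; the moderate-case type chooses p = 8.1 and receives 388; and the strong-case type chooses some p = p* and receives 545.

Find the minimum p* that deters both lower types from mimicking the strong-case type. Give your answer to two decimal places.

11.84

Moderate-case type (on-path payoff 388 − 42×8.1 = 47.8) won't mimic when 47.8 ≥ 545 − 42·p*, i.e. p* ≥ 11.84.
Weak-case type (on-path payoff 96) won't mimic when 96 ≥ 545 − 58·p*, i.e. p* ≥ 7.74.
Both must hold, so p* = max(7.74, 11.84) = 11.84. The moderate-case type's constraint binds.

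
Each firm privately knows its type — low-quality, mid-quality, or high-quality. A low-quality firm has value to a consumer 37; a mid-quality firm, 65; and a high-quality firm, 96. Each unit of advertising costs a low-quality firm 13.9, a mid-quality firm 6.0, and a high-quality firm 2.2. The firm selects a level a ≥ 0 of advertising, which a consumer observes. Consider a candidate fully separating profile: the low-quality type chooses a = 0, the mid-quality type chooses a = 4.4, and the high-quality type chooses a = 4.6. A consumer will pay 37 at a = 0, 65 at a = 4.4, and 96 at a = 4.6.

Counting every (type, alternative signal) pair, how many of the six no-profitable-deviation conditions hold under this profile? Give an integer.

5

Mid-quality (own payoff 65 − 6.0×4.4 = 38.6): to a=0 gives 37 → no gain ✓; to a=4.6 gives 96 − 6.0×4.6 = 68.4 → profitable ✗.
Low-quality (own payoff 37): to a=4.4 gives 65 − 13.9×4.4 = 3.84 → no gain ✓; to a=4.6 gives 96 − 13.9×4.6 = 32.06 → no gain ✓.
High-quality (own payoff 96 − 2.2×4.6 = 85.88): to a=0 gives 37 → no gain ✓; to a=4.4 gives 65 − 2.2×4.4 = 55.32 → no gain ✓.
5 of the 6 constraints hold; not an equilibrium.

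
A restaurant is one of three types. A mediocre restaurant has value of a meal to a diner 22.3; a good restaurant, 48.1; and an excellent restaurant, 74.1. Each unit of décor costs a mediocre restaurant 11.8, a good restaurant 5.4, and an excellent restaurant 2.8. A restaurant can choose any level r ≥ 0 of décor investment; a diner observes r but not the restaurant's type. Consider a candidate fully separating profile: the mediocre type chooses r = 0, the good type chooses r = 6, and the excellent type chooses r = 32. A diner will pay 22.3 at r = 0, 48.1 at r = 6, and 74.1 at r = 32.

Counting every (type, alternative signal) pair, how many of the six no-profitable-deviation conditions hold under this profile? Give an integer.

Excellent (own payoff 74.1 − 2.8×32 = -15.5): to r=0 gives 22.3 → profitable ✗; to r=6 gives 48.1 − 2.8×6 = 31.3 → profitable ✗.
Good (own payoff 48.1 − 5.4×6 = 15.7): to r=0 gives 22.3 → profitable ✗; to r=32 gives 74.1 − 5.4×32 = -98.7 → no gain ✓.
Mediocre (own payoff 22.3): to r=6 gives 48.1 − 11.8×6 = -22.7 → no gain ✓; to r=32 gives 74.1 − 11.8×32 = -303.5 → no gain ✓.
3 of the 6 constraints hold; not an equilibrium.

3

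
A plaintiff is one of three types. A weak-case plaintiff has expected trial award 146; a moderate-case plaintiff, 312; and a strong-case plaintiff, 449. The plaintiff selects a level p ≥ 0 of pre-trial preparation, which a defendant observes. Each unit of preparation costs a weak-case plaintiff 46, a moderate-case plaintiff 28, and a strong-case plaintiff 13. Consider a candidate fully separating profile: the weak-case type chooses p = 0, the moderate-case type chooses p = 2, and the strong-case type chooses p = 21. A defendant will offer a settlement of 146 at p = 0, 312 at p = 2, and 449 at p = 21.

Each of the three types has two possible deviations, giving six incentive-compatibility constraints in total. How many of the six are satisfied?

Weak-case (own payoff 146): to p=2 gives 312 − 46×2 = 220 → profitable ✗; to p=21 gives 449 − 46×21 = -517 → no gain ✓.
Moderate-case (own payoff 312 − 28×2 = 256): to p=0 gives 146 → no gain ✓; to p=21 gives 449 − 28×21 = -139 → no gain ✓.
Strong-case (own payoff 449 − 13×21 = 176): to p=0 gives 146 → no gain ✓; to p=2 gives 312 − 13×2 = 286 → profitable ✗.
4 of the 6 constraints hold; not an equilibrium.

4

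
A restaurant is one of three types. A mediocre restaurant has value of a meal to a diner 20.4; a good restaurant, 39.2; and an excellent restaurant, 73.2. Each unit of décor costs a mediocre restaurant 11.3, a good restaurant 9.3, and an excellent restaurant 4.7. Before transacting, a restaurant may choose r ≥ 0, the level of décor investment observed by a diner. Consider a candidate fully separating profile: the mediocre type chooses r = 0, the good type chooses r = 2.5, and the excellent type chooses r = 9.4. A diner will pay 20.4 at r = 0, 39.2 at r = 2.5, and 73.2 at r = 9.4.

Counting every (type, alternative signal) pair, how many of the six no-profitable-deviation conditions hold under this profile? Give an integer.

Mediocre (own payoff 20.4): to r=2.5 gives 39.2 − 11.3×2.5 = 10.95 → no gain ✓; to r=9.4 gives 73.2 − 11.3×9.4 = -33.02 → no gain ✓.
Excellent (own payoff 73.2 − 4.7×9.4 = 29.02): to r=0 gives 20.4 → no gain ✓; to r=2.5 gives 39.2 − 4.7×2.5 = 27.45 → no gain ✓.
Good (own payoff 39.2 − 9.3×2.5 = 15.95): to r=0 gives 20.4 → profitable ✗; to r=9.4 gives 73.2 − 9.3×9.4 = -14.22 → no gain ✓.
5 of the 6 constraints hold; not an equilibrium.

5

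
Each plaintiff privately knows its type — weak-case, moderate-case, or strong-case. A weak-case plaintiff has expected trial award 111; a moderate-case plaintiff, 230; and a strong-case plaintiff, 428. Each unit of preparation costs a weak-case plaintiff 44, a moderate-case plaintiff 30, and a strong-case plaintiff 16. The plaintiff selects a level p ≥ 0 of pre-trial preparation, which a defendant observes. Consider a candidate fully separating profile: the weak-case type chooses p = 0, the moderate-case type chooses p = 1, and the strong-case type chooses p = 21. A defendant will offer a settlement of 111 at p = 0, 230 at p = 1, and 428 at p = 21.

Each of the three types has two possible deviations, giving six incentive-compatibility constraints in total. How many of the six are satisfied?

3

Strong-case (own payoff 428 − 16×21 = 92): to p=0 gives 111 → profitable ✗; to p=1 gives 230 − 16×1 = 214 → profitable ✗.
Moderate-case (own payoff 230 − 30×1 = 200): to p=0 gives 111 → no gain ✓; to p=21 gives 428 − 30×21 = -202 → no gain ✓.
Weak-case (own payoff 111): to p=1 gives 230 − 44×1 = 186 → profitable ✗; to p=21 gives 428 − 44×21 = -496 → no gain ✓.
3 of the 6 constraints hold; not an equilibrium.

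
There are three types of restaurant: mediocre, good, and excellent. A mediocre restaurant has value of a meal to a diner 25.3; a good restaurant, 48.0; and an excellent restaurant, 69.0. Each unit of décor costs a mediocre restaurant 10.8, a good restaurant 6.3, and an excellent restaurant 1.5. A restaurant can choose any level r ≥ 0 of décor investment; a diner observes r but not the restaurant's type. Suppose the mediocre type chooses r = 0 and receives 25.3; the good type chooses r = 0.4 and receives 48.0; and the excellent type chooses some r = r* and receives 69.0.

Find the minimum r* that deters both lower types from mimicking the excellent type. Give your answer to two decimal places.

Good type (on-path payoff 48.0 − 6.3×0.4 = 45.48) won't mimic when 45.48 ≥ 69.0 − 6.3·r*, i.e. r* ≥ 3.73.
Mediocre type (on-path payoff 25.3) won't mimic when 25.3 ≥ 69.0 − 10.8·r*, i.e. r* ≥ 4.05.
Both must hold, so r* = max(4.05, 3.73) = 4.05. The mediocre type's constraint binds.

4.05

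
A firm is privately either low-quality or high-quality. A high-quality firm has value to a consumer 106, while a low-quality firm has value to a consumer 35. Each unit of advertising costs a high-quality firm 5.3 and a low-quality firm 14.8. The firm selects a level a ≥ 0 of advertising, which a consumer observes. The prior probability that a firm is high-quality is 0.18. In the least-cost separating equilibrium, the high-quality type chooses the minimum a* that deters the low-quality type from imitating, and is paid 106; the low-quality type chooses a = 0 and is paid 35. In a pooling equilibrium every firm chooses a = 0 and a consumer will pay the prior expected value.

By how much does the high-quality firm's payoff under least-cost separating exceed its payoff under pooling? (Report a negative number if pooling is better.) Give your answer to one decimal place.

32.8

Least-cost separating signal: a* solves 35 = 106 − 14.8·a*, so a* = (106 − 35)/14.8 ≈ 4.7973.
High-quality type's separating payoff: 106 − 5.3 × a* = 106 − 5.3 × (106 − 35)/14.8 = 106 − 376.3/14.8 ≈ 80.574.
Pooling payoff: 0.18 × 106 + 0.82 × 35 = 47.78.
Difference: 80.574 − 47.78 = 32.794, i.e. 32.8 to one decimal place.
The high-quality type prefers to separate.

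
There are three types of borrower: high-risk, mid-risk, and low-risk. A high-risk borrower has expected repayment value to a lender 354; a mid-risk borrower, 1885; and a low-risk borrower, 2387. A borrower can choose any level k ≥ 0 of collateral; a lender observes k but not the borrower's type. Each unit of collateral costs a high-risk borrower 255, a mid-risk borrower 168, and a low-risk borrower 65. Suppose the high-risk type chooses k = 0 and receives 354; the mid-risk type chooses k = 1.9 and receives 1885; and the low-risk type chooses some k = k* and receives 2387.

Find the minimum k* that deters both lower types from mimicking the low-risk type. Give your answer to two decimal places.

High-risk type (on-path payoff 354) won't mimic when 354 ≥ 2387 − 255·k*, i.e. k* ≥ 7.97.
Mid-risk type (on-path payoff 1885 − 168×1.9 = 1565.8) won't mimic when 1565.8 ≥ 2387 − 168·k*, i.e. k* ≥ 4.89.
Both must hold, so k* = max(7.97, 4.89) = 7.97. The high-risk type's constraint binds.

7.97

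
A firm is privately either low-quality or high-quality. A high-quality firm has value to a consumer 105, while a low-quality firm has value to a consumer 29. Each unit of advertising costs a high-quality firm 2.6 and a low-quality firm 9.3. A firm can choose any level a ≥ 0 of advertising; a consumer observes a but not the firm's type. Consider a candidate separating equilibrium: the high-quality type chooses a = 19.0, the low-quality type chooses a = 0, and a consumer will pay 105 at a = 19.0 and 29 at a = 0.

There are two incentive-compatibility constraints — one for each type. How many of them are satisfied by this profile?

Low-quality type: stay at 0 → 29; mimic → 105 − 9.3 × 19.0 = -71.7. IC holds (29 ≥ -71.7).
High-quality type: signal → 105 − 2.6 × 19.0 = 55.6; deviate to 0 → 29. IC holds (55.6 ≥ 29).
2 of 2 constraints hold, so this is a separating equilibrium.

2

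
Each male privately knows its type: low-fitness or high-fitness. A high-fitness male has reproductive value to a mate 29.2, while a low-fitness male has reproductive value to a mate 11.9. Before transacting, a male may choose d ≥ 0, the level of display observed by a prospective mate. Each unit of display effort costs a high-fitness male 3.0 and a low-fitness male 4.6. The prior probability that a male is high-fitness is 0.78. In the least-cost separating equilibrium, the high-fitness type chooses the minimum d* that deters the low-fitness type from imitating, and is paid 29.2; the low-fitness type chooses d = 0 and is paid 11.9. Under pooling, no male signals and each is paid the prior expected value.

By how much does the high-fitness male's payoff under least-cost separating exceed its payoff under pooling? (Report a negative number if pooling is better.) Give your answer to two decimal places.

-7.48

Least-cost separating signal: d* solves 11.9 = 29.2 − 4.6·d*, so d* = (29.2 − 11.9)/4.6 ≈ 3.7609.
High-fitness type's separating payoff: 29.2 − 3.0 × d* = 29.2 − 3.0 × (29.2 − 11.9)/4.6 = 29.2 − 51.9/4.6 ≈ 17.9174.
Pooling payoff: 0.78 × 29.2 + 0.22 × 11.9 = 25.394.
Difference: 17.9174 − 25.394 = -7.4766, i.e. -7.48 to two decimal places.
The high-fitness type would prefer the pooling outcome.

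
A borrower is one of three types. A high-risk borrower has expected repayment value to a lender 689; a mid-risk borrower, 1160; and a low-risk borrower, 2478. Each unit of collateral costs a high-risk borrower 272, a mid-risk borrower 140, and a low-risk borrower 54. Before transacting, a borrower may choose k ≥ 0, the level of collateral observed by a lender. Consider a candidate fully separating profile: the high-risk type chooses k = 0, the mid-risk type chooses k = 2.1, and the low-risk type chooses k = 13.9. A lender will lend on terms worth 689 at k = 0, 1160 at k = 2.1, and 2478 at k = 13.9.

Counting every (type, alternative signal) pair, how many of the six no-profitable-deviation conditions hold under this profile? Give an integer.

6

Low-risk (own payoff 2478 − 54×13.9 = 1727.4): to k=0 gives 689 → no gain ✓; to k=2.1 gives 1160 − 54×2.1 = 1046.6 → no gain ✓.
High-risk (own payoff 689): to k=2.1 gives 1160 − 272×2.1 = 588.8 → no gain ✓; to k=13.9 gives 2478 − 272×13.9 = -1302.8 → no gain ✓.
Mid-risk (own payoff 1160 − 140×2.1 = 866): to k=0 gives 689 → no gain ✓; to k=13.9 gives 2478 − 140×13.9 = 532 → no gain ✓.
6 of the 6 constraints hold; this profile is a separating equilibrium.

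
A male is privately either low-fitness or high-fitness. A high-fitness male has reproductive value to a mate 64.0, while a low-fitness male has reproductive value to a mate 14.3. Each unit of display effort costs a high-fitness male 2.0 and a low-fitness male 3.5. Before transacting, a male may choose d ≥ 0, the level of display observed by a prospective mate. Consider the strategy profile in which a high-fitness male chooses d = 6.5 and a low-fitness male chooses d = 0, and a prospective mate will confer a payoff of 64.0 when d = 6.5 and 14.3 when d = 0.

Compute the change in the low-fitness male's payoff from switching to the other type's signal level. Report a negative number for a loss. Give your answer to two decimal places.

Playing d = 0 the low-fitness male receives 14.3.
Deviating to d = 6.5 brings payment 64.0 at cost 3.5 × 6.5 = 22.75, netting 41.25.
Gain from deviating: 41.25 − 14.3 = 26.95.
The gain is positive, so the low-fitness type's incentive-compatibility constraint is violated — this profile is not a separating equilibrium.

26.95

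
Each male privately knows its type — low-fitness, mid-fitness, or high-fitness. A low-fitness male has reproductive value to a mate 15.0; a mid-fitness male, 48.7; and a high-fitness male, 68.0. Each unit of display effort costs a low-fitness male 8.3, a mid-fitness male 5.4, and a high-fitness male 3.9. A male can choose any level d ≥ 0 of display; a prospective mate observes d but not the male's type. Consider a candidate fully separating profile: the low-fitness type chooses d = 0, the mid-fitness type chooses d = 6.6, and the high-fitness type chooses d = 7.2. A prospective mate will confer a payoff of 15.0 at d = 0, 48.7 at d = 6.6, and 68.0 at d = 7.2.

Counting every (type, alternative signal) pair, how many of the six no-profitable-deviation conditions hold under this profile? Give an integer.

High-fitness (own payoff 68.0 − 3.9×7.2 = 39.92): to d=0 gives 15.0 → no gain ✓; to d=6.6 gives 48.7 − 3.9×6.6 = 22.96 → no gain ✓.
Mid-fitness (own payoff 48.7 − 5.4×6.6 = 13.06): to d=0 gives 15.0 → profitable ✗; to d=7.2 gives 68.0 − 5.4×7.2 = 29.12 → profitable ✗.
Low-fitness (own payoff 15.0): to d=6.6 gives 48.7 − 8.3×6.6 = -6.08 → no gain ✓; to d=7.2 gives 68.0 − 8.3×7.2 = 8.24 → no gain ✓.
4 of the 6 constraints hold; not an equilibrium.

4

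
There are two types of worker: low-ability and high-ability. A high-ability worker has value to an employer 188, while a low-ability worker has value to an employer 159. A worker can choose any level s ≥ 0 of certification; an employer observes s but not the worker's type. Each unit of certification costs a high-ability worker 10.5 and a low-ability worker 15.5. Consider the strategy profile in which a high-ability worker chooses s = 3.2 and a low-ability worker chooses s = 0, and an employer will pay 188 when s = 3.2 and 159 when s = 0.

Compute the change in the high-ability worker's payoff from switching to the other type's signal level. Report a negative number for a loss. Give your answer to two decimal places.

Playing s = 3.2 the high-ability worker receives 188 − 10.5 × 3.2 = 154.4.
Deviating to s = 0 yields 159 instead.
Gain from deviating: 159 − 154.4 = 4.60.
The gain is positive, so the high-ability type's incentive-compatibility constraint is violated — this profile is not a separating equilibrium.

4.60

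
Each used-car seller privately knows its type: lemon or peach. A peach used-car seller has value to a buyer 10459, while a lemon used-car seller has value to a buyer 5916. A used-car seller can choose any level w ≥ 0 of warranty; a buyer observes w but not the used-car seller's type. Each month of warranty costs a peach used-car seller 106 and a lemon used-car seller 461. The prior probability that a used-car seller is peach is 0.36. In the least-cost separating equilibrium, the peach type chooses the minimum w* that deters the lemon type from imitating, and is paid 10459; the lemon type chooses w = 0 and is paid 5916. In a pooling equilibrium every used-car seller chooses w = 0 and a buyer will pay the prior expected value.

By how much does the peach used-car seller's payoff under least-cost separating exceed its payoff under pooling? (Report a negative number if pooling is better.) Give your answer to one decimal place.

Least-cost separating signal: w* solves 5916 = 10459 − 461·w*, so w* = (10459 − 5916)/461 ≈ 9.8547.
Peach type's separating payoff: 10459 − 106 × w* = 10459 − 106 × (10459 − 5916)/461 = 10459 − 481558/461 ≈ 9414.406.
Pooling payoff: 0.36 × 10459 + 0.64 × 5916 = 7551.48.
Difference: 9414.406 − 7551.48 = 1862.926, i.e. 1862.9 to one decimal place.
The peach type prefers to separate.

1862.9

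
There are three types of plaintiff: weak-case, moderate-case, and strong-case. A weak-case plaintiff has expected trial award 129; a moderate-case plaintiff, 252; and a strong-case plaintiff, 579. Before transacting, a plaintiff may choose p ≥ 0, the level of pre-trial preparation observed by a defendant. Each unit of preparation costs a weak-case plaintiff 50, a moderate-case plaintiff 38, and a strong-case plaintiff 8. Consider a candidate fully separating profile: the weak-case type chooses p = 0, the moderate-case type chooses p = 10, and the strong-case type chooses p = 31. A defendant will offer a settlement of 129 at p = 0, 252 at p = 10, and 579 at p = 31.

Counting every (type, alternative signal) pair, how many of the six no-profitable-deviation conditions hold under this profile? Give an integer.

5

Weak-case (own payoff 129): to p=10 gives 252 − 50×10 = -248 → no gain ✓; to p=31 gives 579 − 50×31 = -971 → no gain ✓.
Strong-case (own payoff 579 − 8×31 = 331): to p=0 gives 129 → no gain ✓; to p=10 gives 252 − 8×10 = 172 → no gain ✓.
Moderate-case (own payoff 252 − 38×10 = -128): to p=0 gives 129 → profitable ✗; to p=31 gives 579 − 38×31 = -599 → no gain ✓.
5 of the 6 constraints hold; not an equilibrium.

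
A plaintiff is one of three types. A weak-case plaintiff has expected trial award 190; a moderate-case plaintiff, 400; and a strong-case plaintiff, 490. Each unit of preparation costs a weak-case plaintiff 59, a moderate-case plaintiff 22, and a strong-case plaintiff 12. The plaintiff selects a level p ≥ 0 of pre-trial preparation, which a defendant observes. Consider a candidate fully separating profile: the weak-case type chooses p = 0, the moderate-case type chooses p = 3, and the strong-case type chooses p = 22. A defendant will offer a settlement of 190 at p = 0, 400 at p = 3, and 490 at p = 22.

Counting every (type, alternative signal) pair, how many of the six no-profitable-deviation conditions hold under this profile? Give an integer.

Weak-case (own payoff 190): to p=3 gives 400 − 59×3 = 223 → profitable ✗; to p=22 gives 490 − 59×22 = -808 → no gain ✓.
Strong-case (own payoff 490 − 12×22 = 226): to p=0 gives 190 → no gain ✓; to p=3 gives 400 − 12×3 = 364 → profitable ✗.
Moderate-case (own payoff 400 − 22×3 = 334): to p=0 gives 190 → no gain ✓; to p=22 gives 490 − 22×22 = 6 → no gain ✓.
4 of the 6 constraints hold; not an equilibrium.

4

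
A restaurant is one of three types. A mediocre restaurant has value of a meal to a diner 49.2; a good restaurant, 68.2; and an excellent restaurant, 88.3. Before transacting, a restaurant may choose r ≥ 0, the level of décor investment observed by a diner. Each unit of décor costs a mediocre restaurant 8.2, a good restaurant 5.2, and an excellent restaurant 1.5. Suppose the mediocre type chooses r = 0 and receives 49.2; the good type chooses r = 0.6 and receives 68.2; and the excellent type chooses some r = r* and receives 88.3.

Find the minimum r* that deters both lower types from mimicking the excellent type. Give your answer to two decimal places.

4.77

Good type (on-path payoff 68.2 − 5.2×0.6 = 65.08) won't mimic when 65.08 ≥ 88.3 − 5.2·r*, i.e. r* ≥ 4.47.
Mediocre type (on-path payoff 49.2) won't mimic when 49.2 ≥ 88.3 − 8.2·r*, i.e. r* ≥ 4.77.
Both must hold, so r* = max(4.77, 4.47) = 4.77. The mediocre type's constraint binds.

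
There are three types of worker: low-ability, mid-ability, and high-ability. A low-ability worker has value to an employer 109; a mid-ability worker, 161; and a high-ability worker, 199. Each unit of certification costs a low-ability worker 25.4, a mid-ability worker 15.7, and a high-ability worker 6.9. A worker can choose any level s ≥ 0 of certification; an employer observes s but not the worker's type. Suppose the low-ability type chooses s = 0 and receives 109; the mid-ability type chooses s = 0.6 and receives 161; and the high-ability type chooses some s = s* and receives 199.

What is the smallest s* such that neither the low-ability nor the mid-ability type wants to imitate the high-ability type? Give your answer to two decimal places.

Low-ability type (on-path payoff 109) won't mimic when 109 ≥ 199 − 25.4·s*, i.e. s* ≥ 3.54.
Mid-ability type (on-path payoff 161 − 15.7×0.6 = 151.58) won't mimic when 151.58 ≥ 199 − 15.7·s*, i.e. s* ≥ 3.02.
Both must hold, so s* = max(3.54, 3.02) = 3.54. The low-ability type's constraint binds.

3.54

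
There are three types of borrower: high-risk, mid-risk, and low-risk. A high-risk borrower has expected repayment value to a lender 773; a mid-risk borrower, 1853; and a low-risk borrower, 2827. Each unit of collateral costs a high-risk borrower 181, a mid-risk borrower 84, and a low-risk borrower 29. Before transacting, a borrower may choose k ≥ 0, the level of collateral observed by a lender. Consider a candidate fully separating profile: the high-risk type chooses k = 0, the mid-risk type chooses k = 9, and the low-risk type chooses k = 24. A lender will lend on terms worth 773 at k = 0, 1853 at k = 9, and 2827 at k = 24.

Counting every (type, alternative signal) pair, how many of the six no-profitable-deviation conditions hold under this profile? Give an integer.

Mid-risk (own payoff 1853 − 84×9 = 1097): to k=0 gives 773 → no gain ✓; to k=24 gives 2827 − 84×24 = 811 → no gain ✓.
Low-risk (own payoff 2827 − 29×24 = 2131): to k=0 gives 773 → no gain ✓; to k=9 gives 1853 − 29×9 = 1592 → no gain ✓.
High-risk (own payoff 773): to k=9 gives 1853 − 181×9 = 224 → no gain ✓; to k=24 gives 2827 − 181×24 = -1517 → no gain ✓.
6 of the 6 constraints hold; this profile is a separating equilibrium.

6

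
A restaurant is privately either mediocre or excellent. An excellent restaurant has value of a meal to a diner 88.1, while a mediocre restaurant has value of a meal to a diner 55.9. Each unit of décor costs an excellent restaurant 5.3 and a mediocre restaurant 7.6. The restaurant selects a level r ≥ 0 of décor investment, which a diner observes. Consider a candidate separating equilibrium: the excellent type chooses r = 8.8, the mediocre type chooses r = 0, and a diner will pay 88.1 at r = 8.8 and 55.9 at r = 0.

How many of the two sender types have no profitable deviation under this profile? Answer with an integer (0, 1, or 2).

Excellent type: signal → 88.1 − 5.3 × 8.8 = 41.46; deviate to 0 → 55.9. IC fails (41.46 < 55.9).
Mediocre type: stay at 0 → 55.9; mimic → 88.1 − 7.6 × 8.8 = 21.22. IC holds (55.9 ≥ 21.22).
1 of 2 constraints hold, so this profile is not an equilibrium.

1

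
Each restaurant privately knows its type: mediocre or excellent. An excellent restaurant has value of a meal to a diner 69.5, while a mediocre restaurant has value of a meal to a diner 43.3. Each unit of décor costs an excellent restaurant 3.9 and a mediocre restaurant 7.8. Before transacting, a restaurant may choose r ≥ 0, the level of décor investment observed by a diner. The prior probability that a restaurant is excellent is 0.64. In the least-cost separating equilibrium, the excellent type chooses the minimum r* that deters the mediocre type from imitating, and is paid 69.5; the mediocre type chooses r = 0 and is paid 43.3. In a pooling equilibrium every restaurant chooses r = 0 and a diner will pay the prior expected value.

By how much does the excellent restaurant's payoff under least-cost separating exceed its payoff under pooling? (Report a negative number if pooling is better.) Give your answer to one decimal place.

Least-cost separating signal: r* solves 43.3 = 69.5 − 7.8·r*, so r* = (69.5 − 43.3)/7.8 ≈ 3.3590.
Excellent type's separating payoff: 69.5 − 3.9 × r* = 69.5 − 3.9 × (69.5 − 43.3)/7.8 = 69.5 − 102.18/7.8 = 56.4.
Pooling payoff: 0.64 × 69.5 + 0.36 × 43.3 = 60.068.
Difference: 56.4 − 60.068 = -3.668, i.e. -3.7 to one decimal place.
The excellent type would prefer the pooling outcome.

-3.7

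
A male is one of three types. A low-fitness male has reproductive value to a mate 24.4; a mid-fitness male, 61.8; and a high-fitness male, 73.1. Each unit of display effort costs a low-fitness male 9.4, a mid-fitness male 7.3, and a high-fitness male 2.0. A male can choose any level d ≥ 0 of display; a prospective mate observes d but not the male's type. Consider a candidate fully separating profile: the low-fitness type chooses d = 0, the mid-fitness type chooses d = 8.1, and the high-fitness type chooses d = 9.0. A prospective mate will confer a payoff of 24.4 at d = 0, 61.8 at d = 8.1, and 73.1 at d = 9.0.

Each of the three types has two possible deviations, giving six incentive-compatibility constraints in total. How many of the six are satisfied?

4

Mid-fitness (own payoff 61.8 − 7.3×8.1 = 2.67): to d=0 gives 24.4 → profitable ✗; to d=9.0 gives 73.1 − 7.3×9.0 = 7.4 → profitable ✗.
Low-fitness (own payoff 24.4): to d=8.1 gives 61.8 − 9.4×8.1 = -14.34 → no gain ✓; to d=9.0 gives 73.1 − 9.4×9.0 = -11.5 → no gain ✓.
High-fitness (own payoff 73.1 − 2.0×9.0 = 55.1): to d=0 gives 24.4 → no gain ✓; to d=8.1 gives 61.8 − 2.0×8.1 = 45.6 → no gain ✓.
4 of the 6 constraints hold; not an equilibrium.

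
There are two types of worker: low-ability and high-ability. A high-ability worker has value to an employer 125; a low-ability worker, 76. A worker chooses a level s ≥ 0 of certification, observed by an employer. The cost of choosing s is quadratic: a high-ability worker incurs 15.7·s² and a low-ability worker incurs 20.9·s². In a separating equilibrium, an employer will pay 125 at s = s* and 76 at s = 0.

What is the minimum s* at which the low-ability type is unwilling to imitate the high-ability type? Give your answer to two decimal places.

1.53

The low-ability type at s = 0 receives 76; imitating at s* yields 125 − 20.9·s*².
Indifference: 76 = 125 − 20.9·s*², so s*² = (125 − 76) / 20.9 ≈ 2.3445.
s* = √2.3445 ≈ 1.53.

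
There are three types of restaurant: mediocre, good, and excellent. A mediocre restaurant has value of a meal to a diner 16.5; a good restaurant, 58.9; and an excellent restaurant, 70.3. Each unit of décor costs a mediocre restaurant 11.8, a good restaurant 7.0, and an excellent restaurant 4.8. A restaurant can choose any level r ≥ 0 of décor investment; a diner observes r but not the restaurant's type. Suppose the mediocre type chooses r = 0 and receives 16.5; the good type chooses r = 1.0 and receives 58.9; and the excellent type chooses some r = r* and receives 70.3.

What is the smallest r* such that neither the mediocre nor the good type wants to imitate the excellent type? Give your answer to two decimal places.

Good type (on-path payoff 58.9 − 7.0×1.0 = 51.9) won't mimic when 51.9 ≥ 70.3 − 7.0·r*, i.e. r* ≥ 2.63.
Mediocre type (on-path payoff 16.5) won't mimic when 16.5 ≥ 70.3 − 11.8·r*, i.e. r* ≥ 4.56.
Both must hold, so r* = max(4.56, 2.63) = 4.56. The mediocre type's constraint binds.

4.56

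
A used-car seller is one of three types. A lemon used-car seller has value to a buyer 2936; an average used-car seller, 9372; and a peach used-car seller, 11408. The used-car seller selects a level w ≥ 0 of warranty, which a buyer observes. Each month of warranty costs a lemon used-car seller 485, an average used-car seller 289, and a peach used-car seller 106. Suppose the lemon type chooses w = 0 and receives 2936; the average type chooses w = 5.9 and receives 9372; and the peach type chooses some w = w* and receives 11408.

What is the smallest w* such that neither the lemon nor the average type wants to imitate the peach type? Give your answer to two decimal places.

Lemon type (on-path payoff 2936) won't mimic when 2936 ≥ 11408 − 485·w*, i.e. w* ≥ 17.47.
Average type (on-path payoff 9372 − 289×5.9 = 7666.9) won't mimic when 7666.9 ≥ 11408 − 289·w*, i.e. w* ≥ 12.94.
Both must hold, so w* = max(17.47, 12.94) = 17.47. The lemon type's constraint binds.

17.47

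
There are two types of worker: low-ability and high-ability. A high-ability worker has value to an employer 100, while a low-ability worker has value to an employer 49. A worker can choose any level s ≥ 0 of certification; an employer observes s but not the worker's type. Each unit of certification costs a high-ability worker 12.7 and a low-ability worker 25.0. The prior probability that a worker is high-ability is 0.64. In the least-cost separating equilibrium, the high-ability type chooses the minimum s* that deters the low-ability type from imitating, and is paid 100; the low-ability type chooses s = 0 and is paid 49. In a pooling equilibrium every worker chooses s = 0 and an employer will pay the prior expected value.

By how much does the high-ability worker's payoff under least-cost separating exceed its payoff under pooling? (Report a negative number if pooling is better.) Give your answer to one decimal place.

-7.5

Least-cost separating signal: s* solves 49 = 100 − 25.0·s*, so s* = (100 − 49)/25.0 = 2.04.
High-ability type's separating payoff: 100 − 12.7 × s* = 100 − 12.7 × (100 − 49)/25.0 = 100 − 647.7/25.0 = 74.092.
Pooling payoff: 0.64 × 100 + 0.36 × 49 = 81.64.
Difference: 74.092 − 81.64 = -7.548, i.e. -7.5 to one decimal place.
The high-ability type would prefer the pooling outcome.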